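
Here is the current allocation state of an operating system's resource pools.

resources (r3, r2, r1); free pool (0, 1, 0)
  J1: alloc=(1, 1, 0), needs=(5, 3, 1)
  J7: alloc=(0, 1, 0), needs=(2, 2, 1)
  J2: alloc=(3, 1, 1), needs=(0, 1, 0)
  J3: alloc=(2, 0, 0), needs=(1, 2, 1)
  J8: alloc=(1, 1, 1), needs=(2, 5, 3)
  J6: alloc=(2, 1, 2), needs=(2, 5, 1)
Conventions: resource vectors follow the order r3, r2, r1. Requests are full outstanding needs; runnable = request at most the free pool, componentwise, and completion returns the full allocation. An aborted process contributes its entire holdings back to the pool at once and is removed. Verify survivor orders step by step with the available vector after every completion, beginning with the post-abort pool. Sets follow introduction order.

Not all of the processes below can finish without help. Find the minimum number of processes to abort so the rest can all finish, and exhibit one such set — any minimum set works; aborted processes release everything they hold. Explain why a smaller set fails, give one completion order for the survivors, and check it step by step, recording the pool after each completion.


Minimum abort set: J6.
Key observation: J8 could never have finished before the abort; with (2, 1, 2) returned by J6, it fits at step 5.
No smaller set exists: with zero aborts the deadlock remains.
One survivor order: J2, J3, J1, J7, J8. Check, step by step (post-abort pool first):
  pool = (2, 2, 2)
  J2: need (0, 1, 0) fits (2, 2, 2); releases (3, 1, 1), pool now (5, 3, 3)
  J3: need (1, 2, 1) fits (5, 3, 3); releases (2, 0, 0), pool now (7, 3, 3)
  J1: need (5, 3, 1) fits (7, 3, 3); releases (1, 1, 0), pool now (8, 4, 3)
  J7: need (2, 2, 1) fits (8, 4, 3); releases (0, 1, 0), pool now (8, 5, 3)
  J8: need (2, 5, 3) fits (8, 5, 3); releases (1, 1, 1), pool now (9, 6, 4)


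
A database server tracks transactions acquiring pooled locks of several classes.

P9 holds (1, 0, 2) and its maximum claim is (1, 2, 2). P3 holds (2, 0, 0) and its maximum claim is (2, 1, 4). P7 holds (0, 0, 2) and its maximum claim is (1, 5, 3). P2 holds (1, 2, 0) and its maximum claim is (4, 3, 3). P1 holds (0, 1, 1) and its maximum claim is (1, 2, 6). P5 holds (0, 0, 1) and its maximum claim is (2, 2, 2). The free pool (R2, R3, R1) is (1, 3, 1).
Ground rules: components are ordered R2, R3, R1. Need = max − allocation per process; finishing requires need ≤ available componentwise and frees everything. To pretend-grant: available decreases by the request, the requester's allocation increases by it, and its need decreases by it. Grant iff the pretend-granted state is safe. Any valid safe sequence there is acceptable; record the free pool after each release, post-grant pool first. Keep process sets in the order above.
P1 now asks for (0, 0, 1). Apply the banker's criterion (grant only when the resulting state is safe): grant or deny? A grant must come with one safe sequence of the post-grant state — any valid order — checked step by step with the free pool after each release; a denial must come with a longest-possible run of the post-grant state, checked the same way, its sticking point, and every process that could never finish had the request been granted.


DENY. Granting would leave the state unsafe.
Key observation: after P9, P5 the pool peaks at (2, 3, 3), and each blocked process is short somewhere: P3 on R1; P7 on R3; P2 on R2; P1 on R1.
After a pretend grant, a maximal execution: P9, P5 — then nothing else fits. Walking it through:
  pool = (1, 3, 0)
  run P9 (needs (0, 2, 0), free (1, 3, 0)); after release of (1, 0, 2) the pool is (2, 3, 2)
  run P5 (needs (2, 2, 1), free (2, 3, 2)); after release of (0, 0, 1) the pool is (2, 3, 3)
  blocked: P3 wants (0, 1, 4), pool (2, 3, 3) — not enough R1
  blocked: P7 wants (1, 5, 1), pool (2, 3, 3) — not enough R3
  blocked: P2 wants (3, 1, 3), pool (2, 3, 3) — not enough R2
  blocked: P1 wants (1, 1, 4), pool (2, 3, 3) — not enough R1
Processes that could never finish after the grant: P3, P7, P2 and P1.


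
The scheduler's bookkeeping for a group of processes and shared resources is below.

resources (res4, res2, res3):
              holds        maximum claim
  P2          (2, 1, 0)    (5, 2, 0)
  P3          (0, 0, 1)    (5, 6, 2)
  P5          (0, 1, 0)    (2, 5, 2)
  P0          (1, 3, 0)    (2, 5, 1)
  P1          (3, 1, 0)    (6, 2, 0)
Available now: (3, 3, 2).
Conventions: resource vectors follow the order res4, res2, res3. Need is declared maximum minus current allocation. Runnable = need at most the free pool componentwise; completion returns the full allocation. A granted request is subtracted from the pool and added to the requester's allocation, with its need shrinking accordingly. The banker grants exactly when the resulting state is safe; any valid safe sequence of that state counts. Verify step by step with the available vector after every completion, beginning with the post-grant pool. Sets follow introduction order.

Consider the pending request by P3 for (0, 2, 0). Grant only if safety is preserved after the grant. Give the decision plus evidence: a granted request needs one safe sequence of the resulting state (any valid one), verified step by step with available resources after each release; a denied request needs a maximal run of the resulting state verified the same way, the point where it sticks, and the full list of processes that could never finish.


GRANT — the state after the grant stays safe, e.g. via P2, P0, P5, P3, P1.
Key observation: the transfer keeps a workable pool ((3, 1, 2)); P2 starts the safe sequence.
Step-by-step check of the post-grant state:
  pool = (3, 1, 2)
  P2 needs (3, 1, 0) <= (3, 1, 2) -> finishes; pool += (2, 1, 0) = (5, 2, 2)
  P0 needs (1, 2, 1) <= (5, 2, 2) -> finishes; pool += (1, 3, 0) = (6, 5, 2)
  P5 needs (2, 4, 2) <= (6, 5, 2) -> finishes; pool += (0, 1, 0) = (6, 6, 2)
  P3 needs (5, 4, 1) <= (6, 6, 2) -> finishes; pool += (0, 2, 1) = (6, 8, 3)
  P1 needs (3, 1, 0) <= (6, 8, 3) -> finishes; pool += (3, 1, 0) = (9, 9, 3)


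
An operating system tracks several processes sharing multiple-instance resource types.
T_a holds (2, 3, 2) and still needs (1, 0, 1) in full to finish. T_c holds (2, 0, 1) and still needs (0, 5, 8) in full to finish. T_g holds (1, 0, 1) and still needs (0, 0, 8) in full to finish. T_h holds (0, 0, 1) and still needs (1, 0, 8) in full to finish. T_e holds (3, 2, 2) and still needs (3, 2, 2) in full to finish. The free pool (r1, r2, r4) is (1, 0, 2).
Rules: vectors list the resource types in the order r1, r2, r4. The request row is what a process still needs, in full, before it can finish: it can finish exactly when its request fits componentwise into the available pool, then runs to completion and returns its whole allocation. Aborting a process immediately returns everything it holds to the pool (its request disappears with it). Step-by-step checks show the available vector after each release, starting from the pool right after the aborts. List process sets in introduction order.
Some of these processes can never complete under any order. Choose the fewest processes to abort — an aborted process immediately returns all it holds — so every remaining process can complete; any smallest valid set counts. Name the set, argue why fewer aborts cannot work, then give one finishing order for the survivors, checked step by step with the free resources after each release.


Abort T_c and T_g.
Key observation: before aborting T_c and T_g, T_h was permanently blocked — no order could ever run it; afterwards it completes at step 3.
No one abort is enough; case by case: T_a alone leaves T_c blocked (short on r4); T_c alone leaves T_g blocked (short on r4); T_g alone leaves T_c blocked (short on r4); T_h alone leaves T_c blocked (short on r4); T_e alone leaves T_c blocked (short on r4).
The survivors complete as T_a, T_e, T_h. Step-by-step check (starting from the post-abort pool):
  pool = (4, 0, 4)
  run T_a (needs (1, 0, 1), free (4, 0, 4)); after release of (2, 3, 2) the pool is (6, 3, 6)
  run T_e (needs (3, 2, 2), free (6, 3, 6)); after release of (3, 2, 2) the pool is (9, 5, 8)
  run T_h (needs (1, 0, 8), free (9, 5, 8)); after release of (0, 0, 1) the pool is (9, 5, 9)


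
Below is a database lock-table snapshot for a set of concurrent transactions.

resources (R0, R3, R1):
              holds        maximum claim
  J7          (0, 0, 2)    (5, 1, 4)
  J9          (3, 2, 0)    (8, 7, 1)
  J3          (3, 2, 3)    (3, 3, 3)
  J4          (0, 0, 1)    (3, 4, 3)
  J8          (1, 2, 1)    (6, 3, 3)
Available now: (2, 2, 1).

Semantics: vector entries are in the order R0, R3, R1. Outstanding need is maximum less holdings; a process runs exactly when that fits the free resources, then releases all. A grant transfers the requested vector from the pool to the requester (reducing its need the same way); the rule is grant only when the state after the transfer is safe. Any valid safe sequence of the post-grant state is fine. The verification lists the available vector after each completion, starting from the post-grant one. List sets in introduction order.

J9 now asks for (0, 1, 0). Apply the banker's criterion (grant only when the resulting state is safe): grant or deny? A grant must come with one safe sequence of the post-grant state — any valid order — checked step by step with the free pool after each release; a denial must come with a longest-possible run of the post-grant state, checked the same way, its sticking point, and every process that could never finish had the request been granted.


GRANT — the state after the grant stays safe, e.g. via J3, J8, J4, J7, J9.
Key observation: even at the reduced pool (2, 1, 1), J3 fits immediately, so safety survives the grant.
Verifying the post-grant state step by step:
  pool = (2, 1, 1)
  J3 needs (0, 1, 0) <= (2, 1, 1) -> finishes; pool += (3, 2, 3) = (5, 3, 4)
  J8 needs (5, 1, 2) <= (5, 3, 4) -> finishes; pool += (1, 2, 1) = (6, 5, 5)
  J4 needs (3, 4, 2) <= (6, 5, 5) -> finishes; pool += (0, 0, 1) = (6, 5, 6)
  J7 needs (5, 1, 2) <= (6, 5, 6) -> finishes; pool += (0, 0, 2) = (6, 5, 8)
  J9 needs (5, 4, 1) <= (6, 5, 8) -> finishes; pool += (3, 3, 0) = (9, 8, 8)


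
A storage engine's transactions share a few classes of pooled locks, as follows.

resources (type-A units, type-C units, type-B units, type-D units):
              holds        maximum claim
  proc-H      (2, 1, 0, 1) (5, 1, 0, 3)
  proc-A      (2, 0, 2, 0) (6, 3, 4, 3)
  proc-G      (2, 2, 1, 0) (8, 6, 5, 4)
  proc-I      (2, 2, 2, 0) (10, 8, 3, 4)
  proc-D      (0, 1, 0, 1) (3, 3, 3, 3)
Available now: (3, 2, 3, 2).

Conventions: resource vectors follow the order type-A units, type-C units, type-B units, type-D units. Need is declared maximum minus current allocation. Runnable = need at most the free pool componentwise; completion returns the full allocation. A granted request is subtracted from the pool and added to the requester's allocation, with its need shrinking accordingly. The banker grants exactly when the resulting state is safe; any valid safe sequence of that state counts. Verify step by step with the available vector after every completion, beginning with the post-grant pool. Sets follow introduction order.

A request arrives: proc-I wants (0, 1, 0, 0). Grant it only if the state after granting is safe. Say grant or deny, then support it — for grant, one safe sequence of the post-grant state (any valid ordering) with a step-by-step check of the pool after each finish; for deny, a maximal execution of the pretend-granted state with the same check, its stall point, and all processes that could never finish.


DENY: after the grant no complete ordering would exist.
Key observation: even finishing proc-H, proc-D, proc-A leaves just (7, 3, 5, 4) free — too little type-C units for any of the remaining processes.
Pretend the grant happened; the run proc-H, proc-D, proc-A goes as far as possible. Step-by-step check:
  pool = (3, 1, 3, 2)
  run proc-H (needs (3, 0, 0, 2), free (3, 1, 3, 2)); after release of (2, 1, 0, 1) the pool is (5, 2, 3, 3)
  run proc-D (needs (3, 2, 3, 2), free (5, 2, 3, 3)); after release of (0, 1, 0, 1) the pool is (5, 3, 3, 4)
  run proc-A (needs (4, 3, 2, 3), free (5, 3, 3, 4)); after release of (2, 0, 2, 0) the pool is (7, 3, 5, 4)
  blocked: proc-G wants (6, 4, 4, 4), pool (7, 3, 5, 4) — not enough type-C units
  blocked: proc-I wants (8, 5, 1, 4), pool (7, 3, 5, 4) — not enough type-A units and type-C units
Had the request been granted, proc-G and proc-I could never finish.


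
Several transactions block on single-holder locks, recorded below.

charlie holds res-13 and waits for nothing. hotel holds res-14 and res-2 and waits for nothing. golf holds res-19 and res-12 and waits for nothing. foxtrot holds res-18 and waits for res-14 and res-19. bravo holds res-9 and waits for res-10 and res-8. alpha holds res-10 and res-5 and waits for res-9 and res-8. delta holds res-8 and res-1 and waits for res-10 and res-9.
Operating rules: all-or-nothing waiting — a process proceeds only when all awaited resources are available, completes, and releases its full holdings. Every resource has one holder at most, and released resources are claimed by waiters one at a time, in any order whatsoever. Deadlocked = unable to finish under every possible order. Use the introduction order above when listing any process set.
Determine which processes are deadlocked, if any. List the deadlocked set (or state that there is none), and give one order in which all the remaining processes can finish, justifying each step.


Deadlocked: bravo, alpha and delta.
Key observation: the loop bravo -> alpha -> bravo blocks itself forever; delta is caught in further circular waits.
A valid finishing order for the others: hotel, golf, charlie, foxtrot.
Verifying each step:
  run hotel (it waits on nothing); releases res-14 and res-2
  run golf (it waits on nothing); releases res-19 and res-12
  run charlie (it waits on nothing); releases res-13
  foxtrot waits on res-14 and res-19 — all released -> runs and releases res-18


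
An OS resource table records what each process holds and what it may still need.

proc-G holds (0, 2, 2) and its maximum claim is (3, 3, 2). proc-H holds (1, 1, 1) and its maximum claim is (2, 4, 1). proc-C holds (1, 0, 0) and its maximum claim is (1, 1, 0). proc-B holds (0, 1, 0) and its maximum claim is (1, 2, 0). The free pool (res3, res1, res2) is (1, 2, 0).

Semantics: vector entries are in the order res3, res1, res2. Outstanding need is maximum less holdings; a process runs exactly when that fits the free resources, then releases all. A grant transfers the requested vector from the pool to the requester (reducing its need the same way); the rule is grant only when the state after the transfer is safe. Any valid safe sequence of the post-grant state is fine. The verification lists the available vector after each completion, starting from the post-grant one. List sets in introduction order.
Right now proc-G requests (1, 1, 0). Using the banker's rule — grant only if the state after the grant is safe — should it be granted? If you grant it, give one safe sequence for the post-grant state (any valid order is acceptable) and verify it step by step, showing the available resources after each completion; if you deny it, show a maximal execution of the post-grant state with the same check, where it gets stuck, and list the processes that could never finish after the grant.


DENY. Granting would leave the state unsafe.
Key observation: after proc-C, proc-B the pool peaks at (1, 2, 0), and each blocked process is short somewhere: proc-G on res3; proc-H on res1.
After a pretend grant, a maximal execution: proc-C, proc-B — then nothing else fits. Check, step by step:
  pool = (0, 1, 0)
  run proc-C (needs (0, 1, 0), free (0, 1, 0)); after release of (1, 0, 0) the pool is (1, 1, 0)
  run proc-B (needs (1, 1, 0), free (1, 1, 0)); after release of (0, 1, 0) the pool is (1, 2, 0)
  blocked: proc-G wants (2, 0, 0), pool (1, 2, 0) — not enough res3
  blocked: proc-H wants (1, 3, 0), pool (1, 2, 0) — not enough res1
Had the request been granted, proc-G and proc-H could never finish.


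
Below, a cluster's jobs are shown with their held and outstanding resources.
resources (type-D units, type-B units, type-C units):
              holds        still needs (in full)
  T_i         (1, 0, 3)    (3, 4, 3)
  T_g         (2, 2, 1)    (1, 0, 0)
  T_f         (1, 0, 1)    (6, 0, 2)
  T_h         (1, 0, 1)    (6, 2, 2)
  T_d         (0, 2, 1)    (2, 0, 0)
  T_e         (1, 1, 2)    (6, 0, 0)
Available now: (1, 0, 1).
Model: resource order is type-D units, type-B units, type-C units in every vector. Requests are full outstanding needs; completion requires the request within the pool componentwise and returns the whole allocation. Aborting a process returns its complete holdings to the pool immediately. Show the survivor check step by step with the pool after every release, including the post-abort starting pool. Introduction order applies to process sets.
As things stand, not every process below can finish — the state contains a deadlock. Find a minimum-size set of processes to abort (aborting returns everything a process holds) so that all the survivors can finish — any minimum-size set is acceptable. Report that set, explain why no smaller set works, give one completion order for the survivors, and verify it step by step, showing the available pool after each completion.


Minimum abort set: T_f and T_h.
Key observation: T_e had no path to completion before; after the abort of T_f and T_h ((2, 0, 2) returned), step 4 is where it fits.
Why nothing smaller works — every single abort fails: T_i alone leaves T_f blocked (short on type-D units); T_g alone leaves T_f blocked (short on type-D units); T_f alone leaves T_h blocked (short on type-D units); T_h alone leaves T_f blocked (short on type-D units); T_d alone leaves T_f blocked (short on type-D units); T_e alone leaves T_f blocked (short on type-D units).
One survivor order: T_g, T_d, T_i, T_e. Check, step by step (post-abort pool first):
  pool = (3, 0, 3)
  run T_g (needs (1, 0, 0), free (3, 0, 3)); after release of (2, 2, 1) the pool is (5, 2, 4)
  run T_d (needs (2, 0, 0), free (5, 2, 4)); after release of (0, 2, 1) the pool is (5, 4, 5)
  run T_i (needs (3, 4, 3), free (5, 4, 5)); after release of (1, 0, 3) the pool is (6, 4, 8)
  run T_e (needs (6, 0, 0), free (6, 4, 8)); after release of (1, 1, 2) the pool is (7, 5, 10)


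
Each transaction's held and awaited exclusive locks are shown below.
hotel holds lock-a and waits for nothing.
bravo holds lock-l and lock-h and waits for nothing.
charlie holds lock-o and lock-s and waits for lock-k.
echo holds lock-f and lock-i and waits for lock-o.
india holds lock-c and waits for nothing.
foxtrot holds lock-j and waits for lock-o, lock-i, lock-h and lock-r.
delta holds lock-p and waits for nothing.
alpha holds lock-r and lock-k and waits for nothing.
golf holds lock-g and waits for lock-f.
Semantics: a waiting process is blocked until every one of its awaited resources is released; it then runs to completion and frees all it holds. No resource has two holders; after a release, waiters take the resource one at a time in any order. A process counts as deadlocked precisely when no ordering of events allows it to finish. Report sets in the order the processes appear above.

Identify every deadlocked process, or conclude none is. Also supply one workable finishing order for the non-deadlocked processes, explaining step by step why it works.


Nothing here is deadlocked.
Key observation: every chain of waits terminates; starting from the processes that wait on nothing, all the rest unlock in turn.
The rest can finish in the order delta, alpha, hotel, bravo, india, charlie, echo, foxtrot, golf.
Walking it through:
  delta: no waits; runs immediately, freeing lock-p
  alpha: no waits; runs immediately, freeing lock-r and lock-k
  hotel: no waits; runs immediately, freeing lock-a
  bravo: no waits; runs immediately, freeing lock-l and lock-h
  india: no waits; runs immediately, freeing lock-c
  charlie waits on lock-k — all released -> runs and releases lock-o and lock-s
  echo waits on lock-o — all released -> runs and releases lock-f and lock-i
  foxtrot waits on lock-o, lock-i, lock-h and lock-r — all released -> runs and releases lock-j
  golf waits on lock-f — all released -> runs and releases lock-g


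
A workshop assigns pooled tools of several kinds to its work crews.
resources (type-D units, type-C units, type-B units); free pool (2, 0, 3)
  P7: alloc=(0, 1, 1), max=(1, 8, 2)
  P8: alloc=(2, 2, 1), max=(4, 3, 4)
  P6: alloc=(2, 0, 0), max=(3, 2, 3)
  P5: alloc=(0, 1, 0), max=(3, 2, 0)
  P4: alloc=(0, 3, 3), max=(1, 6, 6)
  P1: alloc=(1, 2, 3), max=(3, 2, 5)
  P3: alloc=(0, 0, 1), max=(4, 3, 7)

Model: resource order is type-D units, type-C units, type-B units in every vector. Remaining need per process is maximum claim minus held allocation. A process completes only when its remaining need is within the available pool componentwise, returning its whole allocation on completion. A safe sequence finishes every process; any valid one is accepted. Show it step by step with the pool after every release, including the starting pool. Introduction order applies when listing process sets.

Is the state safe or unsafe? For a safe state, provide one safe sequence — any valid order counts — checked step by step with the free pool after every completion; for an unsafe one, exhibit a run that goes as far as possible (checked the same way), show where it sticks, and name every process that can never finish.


SAFE, for example via the order P1, P8, P6, P4, P5, P7, P3.
Key observation: at P1 the run first touches a limit — (2, 0, 2) against (2, 0, 3), exact on a resource it actually requests.
Walking it through:
  pool = (2, 0, 3)
  run P1 (needs (2, 0, 2), free (2, 0, 3)); after release of (1, 2, 3) the pool is (3, 2, 6)
  run P8 (needs (2, 1, 3), free (3, 2, 6)); after release of (2, 2, 1) the pool is (5, 4, 7)
  run P6 (needs (1, 2, 3), free (5, 4, 7)); after release of (2, 0, 0) the pool is (7, 4, 7)
  run P4 (needs (1, 3, 3), free (7, 4, 7)); after release of (0, 3, 3) the pool is (7, 7, 10)
  run P5 (needs (3, 1, 0), free (7, 7, 10)); after release of (0, 1, 0) the pool is (7, 8, 10)
  run P7 (needs (1, 7, 1), free (7, 8, 10)); after release of (0, 1, 1) the pool is (7, 9, 11)
  run P3 (needs (4, 3, 6), free (7, 9, 11)); after release of (0, 0, 1) the pool is (7, 9, 12)


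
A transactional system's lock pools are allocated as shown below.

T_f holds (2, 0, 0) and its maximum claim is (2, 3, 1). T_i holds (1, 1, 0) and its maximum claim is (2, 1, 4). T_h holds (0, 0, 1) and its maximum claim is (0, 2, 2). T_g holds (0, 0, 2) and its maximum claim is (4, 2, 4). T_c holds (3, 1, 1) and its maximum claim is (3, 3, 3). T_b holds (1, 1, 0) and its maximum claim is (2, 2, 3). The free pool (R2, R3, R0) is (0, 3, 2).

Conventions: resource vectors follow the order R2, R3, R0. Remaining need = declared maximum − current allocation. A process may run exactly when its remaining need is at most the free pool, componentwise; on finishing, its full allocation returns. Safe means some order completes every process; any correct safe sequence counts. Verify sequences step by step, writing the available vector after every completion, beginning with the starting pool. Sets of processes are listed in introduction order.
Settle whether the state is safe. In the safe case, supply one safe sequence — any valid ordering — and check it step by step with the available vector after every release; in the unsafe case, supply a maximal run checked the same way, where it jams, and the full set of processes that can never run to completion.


SAFE. One safe sequence: T_h, T_c, T_b, T_i, T_f, T_g.
Key observation: T_i is the earliest step where a requested resource binds exactly: need (1, 0, 4), pool (4, 5, 4) at its turn.
Step-by-step check:
  pool = (0, 3, 2)
  T_h: need (0, 2, 1) fits (0, 3, 2); releases (0, 0, 1), pool now (0, 3, 3)
  T_c: need (0, 2, 2) fits (0, 3, 3); releases (3, 1, 1), pool now (3, 4, 4)
  T_b: need (1, 1, 3) fits (3, 4, 4); releases (1, 1, 0), pool now (4, 5, 4)
  T_i: need (1, 0, 4) fits (4, 5, 4); releases (1, 1, 0), pool now (5, 6, 4)
  T_f: need (0, 3, 1) fits (5, 6, 4); releases (2, 0, 0), pool now (7, 6, 4)
  T_g: need (4, 2, 2) fits (7, 6, 4); releases (0, 0, 2), pool now (7, 6, 6)


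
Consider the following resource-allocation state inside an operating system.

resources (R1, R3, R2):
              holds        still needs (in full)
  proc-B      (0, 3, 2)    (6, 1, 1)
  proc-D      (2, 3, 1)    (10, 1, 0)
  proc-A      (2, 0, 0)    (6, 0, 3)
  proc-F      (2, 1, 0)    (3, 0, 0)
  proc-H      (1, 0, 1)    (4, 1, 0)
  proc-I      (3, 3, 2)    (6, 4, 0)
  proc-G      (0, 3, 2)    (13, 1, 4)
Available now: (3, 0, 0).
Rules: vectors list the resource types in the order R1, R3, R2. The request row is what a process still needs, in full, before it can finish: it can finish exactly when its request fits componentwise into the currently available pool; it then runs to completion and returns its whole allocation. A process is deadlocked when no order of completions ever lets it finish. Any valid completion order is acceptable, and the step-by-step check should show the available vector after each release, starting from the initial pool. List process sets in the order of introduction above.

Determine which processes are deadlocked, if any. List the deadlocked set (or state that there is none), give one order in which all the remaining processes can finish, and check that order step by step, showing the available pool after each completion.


The deadlocked set is empty.
Key observation: no deadlock: proc-F fits now, and the freed resources carry the rest through.
The rest can finish in the order proc-F, proc-H, proc-B, proc-I, proc-A, proc-D, proc-G. Verifying each step:
  pool = (3, 0, 0)
  run proc-F (needs (3, 0, 0), free (3, 0, 0)); after release of (2, 1, 0) the pool is (5, 1, 0)
  run proc-H (needs (4, 1, 0), free (5, 1, 0)); after release of (1, 0, 1) the pool is (6, 1, 1)
  run proc-B (needs (6, 1, 1), free (6, 1, 1)); after release of (0, 3, 2) the pool is (6, 4, 3)
  run proc-I (needs (6, 4, 0), free (6, 4, 3)); after release of (3, 3, 2) the pool is (9, 7, 5)
  run proc-A (needs (6, 0, 3), free (9, 7, 5)); after release of (2, 0, 0) the pool is (11, 7, 5)
  run proc-D (needs (10, 1, 0), free (11, 7, 5)); after release of (2, 3, 1) the pool is (13, 10, 6)
  run proc-G (needs (13, 1, 4), free (13, 10, 6)); after release of (0, 3, 2) the pool is (13, 13, 8)


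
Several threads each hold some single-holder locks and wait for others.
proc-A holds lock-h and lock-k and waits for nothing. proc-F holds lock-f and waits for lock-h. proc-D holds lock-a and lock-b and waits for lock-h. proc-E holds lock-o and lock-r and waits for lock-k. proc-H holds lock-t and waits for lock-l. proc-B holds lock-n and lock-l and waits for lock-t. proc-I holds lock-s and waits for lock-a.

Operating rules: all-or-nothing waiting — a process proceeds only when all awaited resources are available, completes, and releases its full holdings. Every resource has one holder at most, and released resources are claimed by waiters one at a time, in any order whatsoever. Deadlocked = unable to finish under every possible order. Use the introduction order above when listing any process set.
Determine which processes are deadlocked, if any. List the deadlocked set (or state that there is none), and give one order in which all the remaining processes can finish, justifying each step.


The deadlocked set is proc-H and proc-B.
Key observation: the waits loop around proc-H -> proc-B -> proc-H with no way out; no other process is dragged down with it.
A valid finishing order for the others: proc-A, proc-D, proc-I, proc-E, proc-F.
Verifying each step:
  proc-A: no waits; runs immediately, freeing lock-h and lock-k
  proc-D waits on lock-h — all released -> runs and releases lock-a and lock-b
  proc-I waits on lock-a — all released -> runs and releases lock-s
  proc-E waits on lock-k — all released -> runs and releases lock-o and lock-r
  proc-F waits on lock-h — all released -> runs and releases lock-f


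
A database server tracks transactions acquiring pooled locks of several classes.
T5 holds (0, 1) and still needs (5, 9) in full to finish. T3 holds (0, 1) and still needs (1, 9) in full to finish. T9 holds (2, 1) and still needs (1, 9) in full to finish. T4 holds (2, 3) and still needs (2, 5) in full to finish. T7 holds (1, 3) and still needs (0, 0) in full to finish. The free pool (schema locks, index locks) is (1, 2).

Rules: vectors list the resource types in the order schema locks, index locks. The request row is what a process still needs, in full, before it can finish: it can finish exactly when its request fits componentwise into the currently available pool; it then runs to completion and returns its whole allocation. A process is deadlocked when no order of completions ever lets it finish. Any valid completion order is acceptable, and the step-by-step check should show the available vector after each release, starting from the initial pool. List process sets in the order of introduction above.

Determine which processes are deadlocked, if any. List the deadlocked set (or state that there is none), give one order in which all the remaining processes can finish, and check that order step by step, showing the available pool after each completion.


The deadlocked set is T5, T3 and T9.
Key observation: once T7, T4 finish, the pool peaks at (4, 8) — and every remaining process still needs more index locks than that.
A valid finishing order for the others: T7, T4. Check, step by step:
  pool = (1, 2)
  T7: need (0, 0) fits (1, 2); releases (1, 3), pool now (2, 5)
  T4: need (2, 5) fits (2, 5); releases (2, 3), pool now (4, 8)
None of the blocked processes ever fits:
  T5 cannot run: need (5, 9) vs free (4, 8) (insufficient schema locks and index locks)
  T3 cannot run: need (1, 9) vs free (4, 8) (insufficient index locks)
  T9 cannot run: need (1, 9) vs free (4, 8) (insufficient index locks)


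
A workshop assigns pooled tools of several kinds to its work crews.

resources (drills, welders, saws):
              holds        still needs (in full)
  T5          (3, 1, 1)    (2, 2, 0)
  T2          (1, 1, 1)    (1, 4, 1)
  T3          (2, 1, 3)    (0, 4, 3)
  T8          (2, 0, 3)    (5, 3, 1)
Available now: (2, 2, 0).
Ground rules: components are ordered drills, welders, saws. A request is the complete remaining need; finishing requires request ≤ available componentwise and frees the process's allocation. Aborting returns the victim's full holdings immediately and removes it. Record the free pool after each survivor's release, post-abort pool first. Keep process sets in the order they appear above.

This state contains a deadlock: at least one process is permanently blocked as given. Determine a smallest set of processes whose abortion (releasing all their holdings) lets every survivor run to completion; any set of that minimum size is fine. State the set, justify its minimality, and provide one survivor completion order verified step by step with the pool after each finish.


Minimum abort set: T3.
Key observation: aborting T3 returns (2, 1, 3), and T2 — hopeless before — runs at step 2 with the returned capacity in the pool.
Minimality: the empty abort set fails — the state is deadlocked as it stands.
Survivors finish in the order: T5, T2, T8. Walking it through (pool after the aborts first):
  pool = (4, 3, 3)
  run T5 (needs (2, 2, 0), free (4, 3, 3)); after release of (3, 1, 1) the pool is (7, 4, 4)
  run T2 (needs (1, 4, 1), free (7, 4, 4)); after release of (1, 1, 1) the pool is (8, 5, 5)
  run T8 (needs (5, 3, 1), free (8, 5, 5)); after release of (2, 0, 3) the pool is (10, 5, 8)


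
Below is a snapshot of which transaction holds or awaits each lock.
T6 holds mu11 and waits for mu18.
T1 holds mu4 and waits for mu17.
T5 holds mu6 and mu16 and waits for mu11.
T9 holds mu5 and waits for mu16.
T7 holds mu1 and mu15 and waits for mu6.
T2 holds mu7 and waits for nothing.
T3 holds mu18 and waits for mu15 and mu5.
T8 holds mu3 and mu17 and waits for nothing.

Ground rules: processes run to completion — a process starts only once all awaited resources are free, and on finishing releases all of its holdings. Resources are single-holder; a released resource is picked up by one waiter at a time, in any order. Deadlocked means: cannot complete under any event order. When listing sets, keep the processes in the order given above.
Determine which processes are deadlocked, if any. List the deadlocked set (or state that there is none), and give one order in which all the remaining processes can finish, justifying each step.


Deadlocked set: T6, T5, T9, T7 and T3.
Key observation: the knot is the closed ring of waits T6 -> T3 -> T9 -> T5 -> T6; T7 is caught in further circular waits.
The rest can finish in the order T8, T2, T1.
Check, step by step:
  T8 waits on nothing -> runs at once and releases mu3 and mu17
  T2 waits on nothing -> runs at once and releases mu7
  T1: everything it awaited (mu17) is free; runs, freeing mu4


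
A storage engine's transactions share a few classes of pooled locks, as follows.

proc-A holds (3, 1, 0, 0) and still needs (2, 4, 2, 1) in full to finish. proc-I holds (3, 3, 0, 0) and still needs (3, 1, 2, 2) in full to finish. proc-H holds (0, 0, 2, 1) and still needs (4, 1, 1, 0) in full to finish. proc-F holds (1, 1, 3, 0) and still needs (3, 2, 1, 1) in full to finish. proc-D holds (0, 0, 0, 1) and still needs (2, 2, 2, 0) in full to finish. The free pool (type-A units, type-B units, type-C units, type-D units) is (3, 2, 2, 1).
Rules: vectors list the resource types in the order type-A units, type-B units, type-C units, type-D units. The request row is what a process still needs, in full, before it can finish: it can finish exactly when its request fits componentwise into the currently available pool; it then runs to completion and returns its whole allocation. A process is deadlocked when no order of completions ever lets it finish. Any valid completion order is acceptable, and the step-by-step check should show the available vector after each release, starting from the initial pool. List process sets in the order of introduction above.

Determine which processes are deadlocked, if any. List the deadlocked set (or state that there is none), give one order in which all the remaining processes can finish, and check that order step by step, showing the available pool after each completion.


No process is deadlocked.
Key observation: beginning at proc-D, releases accumulate fast enough that every process eventually fits.
A valid finishing order for the others: proc-D, proc-F, proc-I, proc-A, proc-H. Verifying each step:
  pool = (3, 2, 2, 1)
  run proc-D (needs (2, 2, 2, 0), free (3, 2, 2, 1)); after release of (0, 0, 0, 1) the pool is (3, 2, 2, 2)
  run proc-F (needs (3, 2, 1, 1), free (3, 2, 2, 2)); after release of (1, 1, 3, 0) the pool is (4, 3, 5, 2)
  run proc-I (needs (3, 1, 2, 2), free (4, 3, 5, 2)); after release of (3, 3, 0, 0) the pool is (7, 6, 5, 2)
  run proc-A (needs (2, 4, 2, 1), free (7, 6, 5, 2)); after release of (3, 1, 0, 0) the pool is (10, 7, 5, 2)
  run proc-H (needs (4, 1, 1, 0), free (10, 7, 5, 2)); after release of (0, 0, 2, 1) the pool is (10, 7, 7, 3)


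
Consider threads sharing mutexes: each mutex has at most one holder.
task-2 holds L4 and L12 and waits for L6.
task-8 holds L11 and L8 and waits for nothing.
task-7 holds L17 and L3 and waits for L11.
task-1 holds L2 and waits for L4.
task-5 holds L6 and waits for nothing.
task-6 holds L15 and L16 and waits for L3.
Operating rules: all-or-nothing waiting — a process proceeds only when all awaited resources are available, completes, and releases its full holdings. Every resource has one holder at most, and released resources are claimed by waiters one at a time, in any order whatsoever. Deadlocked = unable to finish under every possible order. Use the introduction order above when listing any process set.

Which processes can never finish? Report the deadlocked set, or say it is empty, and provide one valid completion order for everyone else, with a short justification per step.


The deadlocked set is empty.
Key observation: no waiting chain loops back on itself — every chain ends at a process that waits on nothing, so everyone eventually runs.
One completion order for the rest: task-5, task-8, task-7, task-2, task-1, task-6.
Step-by-step check:
  task-5: no waits; runs immediately, freeing L6
  task-8: no waits; runs immediately, freeing L11 and L8
  task-7: everything it awaited (L11) is free; runs, freeing L17 and L3
  task-2: everything it awaited (L6) is free; runs, freeing L4 and L12
  task-1: everything it awaited (L4) is free; runs, freeing L2
  task-6: everything it awaited (L3) is free; runs, freeing L15 and L16


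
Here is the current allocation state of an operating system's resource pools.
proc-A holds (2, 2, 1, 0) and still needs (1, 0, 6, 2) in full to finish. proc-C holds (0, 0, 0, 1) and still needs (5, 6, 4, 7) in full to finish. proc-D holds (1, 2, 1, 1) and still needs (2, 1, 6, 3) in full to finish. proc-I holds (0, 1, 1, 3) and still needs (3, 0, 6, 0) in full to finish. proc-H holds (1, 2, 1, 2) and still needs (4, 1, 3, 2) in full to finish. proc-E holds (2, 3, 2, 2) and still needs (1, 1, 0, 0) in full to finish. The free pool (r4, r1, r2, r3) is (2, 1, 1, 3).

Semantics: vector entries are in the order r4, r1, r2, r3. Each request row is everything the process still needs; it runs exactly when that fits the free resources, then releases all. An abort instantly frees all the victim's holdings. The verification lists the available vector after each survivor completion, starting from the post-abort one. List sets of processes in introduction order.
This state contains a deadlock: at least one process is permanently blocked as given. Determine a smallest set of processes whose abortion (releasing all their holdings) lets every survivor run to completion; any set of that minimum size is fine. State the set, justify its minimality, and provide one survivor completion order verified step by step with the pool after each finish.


Minimum abort set: proc-D and proc-I.
Key observation: no ordering could ever have run proc-A before the abort of proc-D and proc-I; with (1, 3, 2, 4) back in the pool it fits at step 4.
Why nothing smaller works — every single abort fails: proc-A alone leaves proc-D blocked (short on r2); proc-C alone leaves proc-A blocked (short on r2); proc-D alone leaves proc-A blocked (short on r2); proc-I alone leaves proc-A blocked (short on r2); proc-H alone leaves proc-A blocked (short on r2); proc-E alone leaves proc-A blocked (short on r2).
Survivors finish in the order: proc-E, proc-H, proc-C, proc-A. Walking it through (pool after the aborts first):
  pool = (3, 4, 3, 7)
  run proc-E (needs (1, 1, 0, 0), free (3, 4, 3, 7)); after release of (2, 3, 2, 2) the pool is (5, 7, 5, 9)
  run proc-H (needs (4, 1, 3, 2), free (5, 7, 5, 9)); after release of (1, 2, 1, 2) the pool is (6, 9, 6, 11)
  run proc-C (needs (5, 6, 4, 7), free (6, 9, 6, 11)); after release of (0, 0, 0, 1) the pool is (6, 9, 6, 12)
  run proc-A (needs (1, 0, 6, 2), free (6, 9, 6, 12)); after release of (2, 2, 1, 0) the pool is (8, 11, 7, 12)


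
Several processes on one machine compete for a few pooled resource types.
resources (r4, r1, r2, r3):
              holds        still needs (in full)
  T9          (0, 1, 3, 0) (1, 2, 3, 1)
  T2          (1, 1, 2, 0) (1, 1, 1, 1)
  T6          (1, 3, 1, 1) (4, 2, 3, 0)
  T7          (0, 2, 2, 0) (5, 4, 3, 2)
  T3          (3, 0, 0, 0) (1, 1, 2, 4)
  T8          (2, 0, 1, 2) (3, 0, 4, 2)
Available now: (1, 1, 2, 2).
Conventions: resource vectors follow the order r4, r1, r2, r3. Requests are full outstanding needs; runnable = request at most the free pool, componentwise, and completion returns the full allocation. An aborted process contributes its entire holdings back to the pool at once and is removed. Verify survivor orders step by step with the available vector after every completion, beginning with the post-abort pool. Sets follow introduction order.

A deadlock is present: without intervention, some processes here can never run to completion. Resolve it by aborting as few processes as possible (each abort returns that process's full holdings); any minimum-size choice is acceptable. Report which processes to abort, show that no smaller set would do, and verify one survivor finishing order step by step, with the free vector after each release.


Minimum abort set: T3.
Key observation: T6 could never have finished before the abort; with (3, 0, 0, 0) returned by T3, it fits at step 2.
Why nothing smaller works: aborting no one leaves the state deadlocked as given.
Survivors finish in the order: T2, T6, T9, T7, T8. Step-by-step check (pool after the aborts first):
  pool = (4, 1, 2, 2)
  T2: need (1, 1, 1, 1) fits (4, 1, 2, 2); releases (1, 1, 2, 0), pool now (5, 2, 4, 2)
  T6: need (4, 2, 3, 0) fits (5, 2, 4, 2); releases (1, 3, 1, 1), pool now (6, 5, 5, 3)
  T9: need (1, 2, 3, 1) fits (6, 5, 5, 3); releases (0, 1, 3, 0), pool now (6, 6, 8, 3)
  T7: need (5, 4, 3, 2) fits (6, 6, 8, 3); releases (0, 2, 2, 0), pool now (6, 8, 10, 3)
  T8: need (3, 0, 4, 2) fits (6, 8, 10, 3); releases (2, 0, 1, 2), pool now (8, 8, 11, 5)
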